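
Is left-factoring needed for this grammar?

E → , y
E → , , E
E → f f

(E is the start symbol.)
Yes, E has productions with common prefix ','

Left-factoring is needed when two productions for the same non-terminal
share a common prefix on the right-hand side.

Productions for E:
  E → , y
  E → , , E
  E → f f

Found common prefix ',' in productions for E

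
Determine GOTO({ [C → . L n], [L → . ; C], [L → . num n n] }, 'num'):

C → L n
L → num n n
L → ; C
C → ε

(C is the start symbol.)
{ [L → num . n n] }

GOTO(I, 'num') = CLOSURE({ [A → αX.β] : [A → α.Xβ] ∈ I, X = 'num' })

Items with dot before 'num', with the dot advanced:
  [L → . num n n] → [L → num . n n]
Closure adds nothing (no advanced item has the dot before a non-terminal).

GOTO = { [L → num . n n] }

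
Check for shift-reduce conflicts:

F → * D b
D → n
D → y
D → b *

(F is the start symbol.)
A shift-reduce conflict occurs when an LR(0) state has both:
  - a complete (reduce) item [A → α .] (dot at the end), and
  - a shift item [B → β . c γ] (dot before a terminal).

Augment with F' → F and build the canonical LR(0) collection (I0 = CLOSURE({[F' → . F]}), then GOTO on every symbol after a dot until no new states appear). It has 9 states:
  I0: { [F → . * D b], [F' → . F] }  — shift
  I1: { [D → . b *], [D → . n], [D → . y], [F → * . D b] }  — shift
  I2: { [F' → F .] }  — accept
  I3: { [F → * D . b] }  — shift
  I4: { [D → b . *] }  — shift
  I5: { [D → n .] }  — reduce
  I6: { [D → y .] }  — reduce
  I7: { [D → b * .] }  — reduce
  I8: { [F → * D b .] }  — reduce

No state contains both a complete item and a shift item.

Answer: No shift-reduce conflicts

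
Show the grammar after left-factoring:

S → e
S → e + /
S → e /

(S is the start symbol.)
S → e S'
S' → ε
S' → + /
S' → /

Left-factoring transforms A → αβ₁ | αβ₂ into A → αA' and A' → β₁ | β₂
(α is the longest common prefix among the alternatives). Repeat until
no nonterminal has two alternatives with a common prefix.

Round 1: S has alternatives sharing prefix 'e'. Introduce S': S → e S'
  Add: S' → ε
  Add: S' → + /
  Add: S' → /

No remaining common prefixes — done.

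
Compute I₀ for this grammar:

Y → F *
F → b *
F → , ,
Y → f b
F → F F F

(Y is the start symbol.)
First, augment the grammar with Y' → Y
I₀ = CLOSURE({ [Y' → . Y] }):
  [Y' → . Y] has the dot before Y: add [Y → . F *], [Y → . f b]
  [Y → . F *] has the dot before F: add [F → . b *], [F → . , ,], [F → . F F F]
No further items can be added.

I₀ = { [F → . , ,], [F → . F F F], [F → . b *], [Y → . F *], [Y → . f b], [Y' → . Y] }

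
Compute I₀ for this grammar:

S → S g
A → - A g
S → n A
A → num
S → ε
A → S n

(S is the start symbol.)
{ [S → . S g], [S → . n A], [S → .], [S' → . S] }

First, augment the grammar with S' → S
I₀ = CLOSURE({ [S' → . S] }):
  [S' → . S] has the dot before S: add [S → . S g], [S → . n A], [S → .]
No further items can be added.

I₀ = { [S → . S g], [S → . n A], [S → .], [S' → . S] }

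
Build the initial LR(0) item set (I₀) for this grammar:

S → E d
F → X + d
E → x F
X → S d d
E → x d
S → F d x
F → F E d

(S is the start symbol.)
First, augment the grammar with S' → S
I₀ = CLOSURE({ [S' → . S] }):
  [S' → . S] has the dot before S: add [S → . E d], [S → . F d x]
  [S → . E d] has the dot before E: add [E → . x F], [E → . x d]
  [S → . F d x] has the dot before F: add [F → . X + d], [F → . F E d]
  [F → . X + d] has the dot before X: add [X → . S d d]
No further items can be added.

I₀ = { [E → . x F], [E → . x d], [F → . F E d], [F → . X + d], [S → . E d], [S → . F d x], [S' → . S], [X → . S d d] }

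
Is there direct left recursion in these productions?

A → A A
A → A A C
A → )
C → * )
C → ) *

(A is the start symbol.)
Direct left recursion occurs when N → N α for some non-terminal N (the right-hand side begins with the left-hand side itself).

A → A A: LEFT RECURSIVE (starts with A)
A → A A C: LEFT RECURSIVE (starts with A)
A → ): starts with ')'
C → * ): starts with '*'
C → ) *: starts with ')'

The grammar has direct left recursion on: A.

Answer: Yes, A is left-recursive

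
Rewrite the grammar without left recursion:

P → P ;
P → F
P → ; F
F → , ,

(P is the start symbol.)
P → F P'
P → ; F P'
P' → ; P'
P' → ε
F → , ,

P is directly left-recursive. The standard transformation for
  A → A α₁ | ... | A α_m | β₁ | ... | β_n
is
  A  → β₁ A' | ... | β_n A'
  A' → α₁ A' | ... | α_m A' | ε

P → F becomes P → F P'
P → ; F becomes P → ; F P'
P → P ; becomes P' → ; P'
Add P' → ε

Productions for other non-terminals are unchanged:
  F → , ,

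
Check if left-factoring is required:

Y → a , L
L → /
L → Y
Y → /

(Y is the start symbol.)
Left-factoring is needed when two productions for the same non-terminal
share a common prefix on the right-hand side.

Productions for Y:
  Y → a , L
  Y → /
Productions for L:
  L → /
  L → Y

No common prefixes found.

Answer: No, left-factoring is not needed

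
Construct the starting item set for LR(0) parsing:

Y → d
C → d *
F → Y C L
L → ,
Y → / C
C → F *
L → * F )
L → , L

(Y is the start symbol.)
First, augment the grammar with Y' → Y
I₀ = CLOSURE({ [Y' → . Y] }):
  [Y' → . Y] has the dot before Y: add [Y → . d], [Y → . / C]
No further items can be added.

I₀ = { [Y → . / C], [Y → . d], [Y' → . Y] }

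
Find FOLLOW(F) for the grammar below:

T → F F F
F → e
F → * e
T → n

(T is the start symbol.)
To compute FOLLOW(F), find every occurrence of F on a right-hand side N → α F β: add FIRST(β) \ {ε}, and if β is empty or nullable also add FOLLOW(N). Iterate to a fixed point.

In T → F F F: F is followed by F F, add FIRST(F F) \ {ε} = { '*', 'e' }
In T → F F F: F is followed by F, add FIRST(F) \ {ε} = { '*', 'e' }
In T → F F F: F is at the end, add FOLLOW(T)

The FOLLOW sets referred to above (computed the same way, to a fixed point):
  FOLLOW(T) = { $ }

Taking the union: FOLLOW(F) = { $, '*', 'e' }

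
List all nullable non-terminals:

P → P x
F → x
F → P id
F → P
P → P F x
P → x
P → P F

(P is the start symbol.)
A non-terminal is nullable if it can derive ε (the empty string): either it has an ε-production, or it has a production whose right-hand side consists entirely of nullable non-terminals.

There are no ε-productions, so no non-terminal can derive ε.
No non-terminals are nullable.

Answer: None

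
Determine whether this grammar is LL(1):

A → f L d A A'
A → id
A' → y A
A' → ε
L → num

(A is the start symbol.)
No. Predict set conflict for A': { 'y' }

Relevant sets:
  FOLLOW(A') = { $, 'y' }

For A:
  PREDICT(A → f L d A A') = { 'f' }
  PREDICT(A → id) = { 'id' }
For A':
  PREDICT(A' → y A) = { 'y' }
  PREDICT(A' → ε) = { $, 'y' }
L has a single production, so nothing to check there.

Conflict found: Predict set conflict for A': { 'y' }
The grammar is NOT LL(1).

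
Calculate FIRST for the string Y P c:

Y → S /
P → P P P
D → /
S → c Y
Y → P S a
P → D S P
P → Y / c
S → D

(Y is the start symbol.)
FIRST sets of the non-terminals involved (from the grammar, by fixed-point iteration):
  FIRST(Y) = { '/', 'c' }

To compute FIRST(Y P c), process the symbols left to right:
Symbol Y is a non-terminal. Add FIRST(Y) \ {ε} = { '/', 'c' }
Y is not nullable (ε ∉ FIRST(Y)), so stop here.
FIRST(Y P c) = { '/', 'c' }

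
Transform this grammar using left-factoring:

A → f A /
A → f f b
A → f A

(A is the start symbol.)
A → f A'
A' → A A''
A'' → /
A'' → ε
A' → f b

Left-factoring transforms A → αβ₁ | αβ₂ into A → αA' and A' → β₁ | β₂
(α is the longest common prefix among the alternatives). Repeat until
no nonterminal has two alternatives with a common prefix.

Round 1: A has alternatives sharing prefix 'f'. Introduce A': A → f A'
  Add: A' → A /
  Add: A' → f b
  Add: A' → A

Round 2: A' has alternatives sharing prefix 'A'. Introduce A'': A' → A A''
  Add: A'' → /
  Add: A'' → ε

No remaining common prefixes — done.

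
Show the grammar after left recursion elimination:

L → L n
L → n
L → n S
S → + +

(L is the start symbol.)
L → n L'
L → n S L'
L' → n L'
L' → ε
S → + +

L is directly left-recursive. The standard transformation for
  A → A α₁ | ... | A α_m | β₁ | ... | β_n
is
  A  → β₁ A' | ... | β_n A'
  A' → α₁ A' | ... | α_m A' | ε

L → n becomes L → n L'
L → n S becomes L → n S L'
L → L n becomes L' → n L'
Add L' → ε

Productions for other non-terminals are unchanged:
  S → + +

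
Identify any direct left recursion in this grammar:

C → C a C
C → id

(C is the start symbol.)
Yes, C is left-recursive

C → C a C: LEFT RECURSIVE (starts with C)
C → id: starts with id

The grammar has direct left recursion on: C.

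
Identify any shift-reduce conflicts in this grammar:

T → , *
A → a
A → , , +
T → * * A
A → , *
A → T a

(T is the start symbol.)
Augment with T' → T and build the canonical LR(0) collection (I0 = CLOSURE({[T' → . T]}), then GOTO on every symbol after a dot until no new states appear). It has 14 states:
  I0: { [T → . * * A], [T → . , *], [T' → . T] }  — shift
  I1: { [T → * . * A] }  — shift
  I2: { [T → , . *] }  — shift
  I3: { [T' → T .] }  — accept
  I4: { [T → , * .] }  — reduce
  I5: { [A → . , *], [A → . , , +], [A → . T a], [A → . a], [T → * * . A], [T → . * * A], [T → . , *] }  — shift
  I6: { [A → , . *], [A → , . , +], [T → , . *] }  — shift
  I7: { [T → * * A .] }  — reduce
  I8: { [A → T . a] }  — shift
  I9: { [A → a .] }  — reduce
  I10: { [A → T a .] }  — reduce
  I11: { [A → , * .], [T → , * .] }  — 2 reduces
  I12: { [A → , , . +] }  — shift
  I13: { [A → , , + .] }  — reduce

No state contains both a complete item and a shift item.

Answer: No shift-reduce conflicts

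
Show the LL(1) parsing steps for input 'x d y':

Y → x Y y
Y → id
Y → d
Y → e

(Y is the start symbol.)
LL(1) parsing maintains a stack (initially the start symbol over $) and the input. At each step: if the stack top is a terminal, match it against the current input token; if it is a non-terminal N, replace it with the RHS of M[N, lookahead] (the unique production whose predict set contains the lookahead).

Stack is shown with the top on the left.

Stack    Input    Action
------------------------
Y $      x d y $  output Y → x Y y
x Y y $  x d y $  match 'x'
Y y $    d y $    output Y → d
d y $    d y $    match 'd'
y $      y $      match 'y'
$        $        accept

The string is accepted.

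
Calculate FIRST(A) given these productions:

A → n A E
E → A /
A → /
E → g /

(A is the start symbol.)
To compute FIRST(A), examine every production with A on the left-hand side, reading each right-hand side left to right until a non-nullable symbol is reached.

From A → n A E:
  - n is a terminal: add 'n' and stop
From A → /:
  - '/' is a terminal: add '/' and stop

Collecting: FIRST(A) = { '/', 'n' }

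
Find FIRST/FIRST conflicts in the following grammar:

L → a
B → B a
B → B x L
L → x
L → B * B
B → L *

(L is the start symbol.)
Yes. L → a / L → B '*' B on { 'a' }; L → x / L → B '*' B on { 'x' }; B → B a / B → B x L on { 'a', 'x' }; B → B a / B → L '*' on { 'a', 'x' }; B → B x L / B → L '*' on { 'a', 'x' }

A FIRST/FIRST conflict occurs when two productions N → α and N → β for the same non-terminal have FIRST(α) ∩ FIRST(β) ≠ ∅ (with ε ∈ FIRST of a nullable right-hand side, so two nullable alternatives also conflict).

FIRST sets of the non-terminals at (or reachable through a nullable prefix from) the front of some alternative:
  FIRST(B) = { 'a', 'x' }
  FIRST(L) = { 'a', 'x' }

Productions for L:
  L → a: FIRST = { 'a' }
  L → x: FIRST = { 'x' }
  L → B * B: FIRST = { 'a', 'x' }
Productions for B:
  B → B a: FIRST = { 'a', 'x' }
  B → B x L: FIRST = { 'a', 'x' }
  B → L *: FIRST = { 'a', 'x' }

Conflict for L: L → a and L → B * B
  Overlap: { 'a' }
Conflict for L: L → x and L → B * B
  Overlap: { 'x' }
Conflict for B: B → B a and B → B x L
  Overlap: { 'a', 'x' }
Conflict for B: B → B a and B → L *
  Overlap: { 'a', 'x' }
Conflict for B: B → B x L and B → L *
  Overlap: { 'a', 'x' }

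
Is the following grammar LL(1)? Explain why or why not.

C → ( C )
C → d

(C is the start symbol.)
Yes, the grammar is LL(1).

A grammar is LL(1) if for each non-terminal N with multiple productions, the predict sets of those productions are pairwise disjoint, where PREDICT(N → α) = (FIRST(α) \ {ε}) ∪ (FOLLOW(N) if α ⇒* ε).

For C:
  PREDICT(C → '(' C ')') = { '(' }
  PREDICT(C → d) = { 'd' }

All predict sets are disjoint. The grammar IS LL(1).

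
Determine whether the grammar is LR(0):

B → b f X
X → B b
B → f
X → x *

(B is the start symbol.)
Augment with B' → B and build the canonical LR(0) collection (I0 = CLOSURE({[B' → . B]}), then GOTO on every symbol after a dot until no new states appear). It has 10 states:
  I0: { [B → . b f X], [B → . f], [B' → . B] }  — shift
  I1: { [B' → B .] }  — accept
  I2: { [B → b . f X] }  — shift
  I3: { [B → f .] }  — reduce
  I4: { [B → . b f X], [B → . f], [B → b f . X], [X → . B b], [X → . x *] }  — shift
  I5: { [X → B . b] }  — shift
  I6: { [B → b f X .] }  — reduce
  I7: { [X → x . *] }  — shift
  I8: { [X → x * .] }  — reduce
  I9: { [X → B b .] }  — reduce

Every state is either a pure shift/goto state or contains exactly one complete item and nothing to shift — no conflicts. The grammar is LR(0).

Answer: Yes, the grammar is LR(0)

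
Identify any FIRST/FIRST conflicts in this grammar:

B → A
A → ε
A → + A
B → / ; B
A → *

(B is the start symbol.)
FIRST sets of the non-terminals at (or reachable through a nullable prefix from) the front of some alternative:
  FIRST(A) = { '*', '+', ε }

Productions for B:
  B → A: FIRST = { '*', '+', ε }
  B → / ; B: FIRST = { '/' }
Productions for A:
  A → ε: FIRST = { ε }
  A → + A: FIRST = { '+' }
  A → *: FIRST = { '*' }

All alternatives of each non-terminal have pairwise disjoint FIRST sets.

Answer: No FIRST/FIRST conflicts.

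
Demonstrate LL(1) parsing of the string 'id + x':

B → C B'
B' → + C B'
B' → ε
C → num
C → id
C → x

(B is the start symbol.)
Stack is shown with the top on the left.

Stack     Input     Action
--------------------------
B $       id + x $  output B → C B'
C B' $    id + x $  output C → id
id B' $   id + x $  match 'id'
B' $      + x $     output B' → + C B'
+ C B' $  + x $     match '+'
C B' $    x $       output C → x
x B' $    x $       match 'x'
B' $      $         output B' → ε
$         $         accept

The string is accepted.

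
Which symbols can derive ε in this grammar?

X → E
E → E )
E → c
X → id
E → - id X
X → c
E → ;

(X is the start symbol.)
None

There are no ε-productions, so no non-terminal can derive ε.
No non-terminals are nullable.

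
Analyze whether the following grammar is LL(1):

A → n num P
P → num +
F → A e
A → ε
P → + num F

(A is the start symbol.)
Yes, the grammar is LL(1).

Relevant sets:
  FOLLOW(A) = { $, 'e' }

For A:
  PREDICT(A → n num P) = { 'n' }
  PREDICT(A → ε) = { $, 'e' }
For P:
  PREDICT(P → num '+') = { 'num' }
  PREDICT(P → '+' num F) = { '+' }
F has a single production, so nothing to check there.

All predict sets are disjoint. The grammar IS LL(1).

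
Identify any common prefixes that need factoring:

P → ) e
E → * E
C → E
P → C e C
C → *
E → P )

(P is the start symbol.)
Left-factoring is needed when two productions for the same non-terminal
share a common prefix on the right-hand side.

Productions for P:
  P → ) e
  P → C e C
Productions for E:
  E → * E
  E → P )
Productions for C:
  C → E
  C → *

No common prefixes found.

Answer: No, left-factoring is not needed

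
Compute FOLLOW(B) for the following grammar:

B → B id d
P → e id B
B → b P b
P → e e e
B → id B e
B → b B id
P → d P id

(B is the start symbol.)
{ $, 'b', 'e', 'id' }

B is the start symbol, so $ ∈ FOLLOW(B).
In B → B id d: B is followed by id d, add FIRST(id d) \ {ε} = { 'id' }
In P → e id B: B is at the end, add FOLLOW(P)
In B → id B e: B is followed by e, add FIRST(e) \ {ε} = { 'e' }
In B → b B id: B is followed by id, add FIRST(id) \ {ε} = { 'id' }

The FOLLOW sets referred to above (computed the same way, to a fixed point):
  FOLLOW(P) = { 'b', 'id' }

Taking the union: FOLLOW(B) = { $, 'b', 'e', 'id' }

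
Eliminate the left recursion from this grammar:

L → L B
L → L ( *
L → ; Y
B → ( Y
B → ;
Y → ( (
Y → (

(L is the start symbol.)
L → ; Y L'
L' → B L'
L' → ( * L'
L' → ε
B → ( Y
B → ;
Y → ( (
Y → (

L is directly left-recursive. The standard transformation for
  A → A α₁ | ... | A α_m | β₁ | ... | β_n
is
  A  → β₁ A' | ... | β_n A'
  A' → α₁ A' | ... | α_m A' | ε

L → ; Y becomes L → ; Y L'
L → L B becomes L' → B L'
L → L ( * becomes L' → ( * L'
Add L' → ε

Productions for other non-terminals are unchanged:
  B → ( Y
  B → ;
  Y → ( (
  Y → (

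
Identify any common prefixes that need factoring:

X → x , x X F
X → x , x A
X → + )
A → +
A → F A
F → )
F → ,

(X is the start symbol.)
Left-factoring is needed when two productions for the same non-terminal
share a common prefix on the right-hand side.

Productions for X:
  X → x , x X F
  X → x , x A
  X → + )
Productions for A:
  A → +
  A → F A
Productions for F:
  F → )
  F → ,

Found common prefix 'x , x' in productions for X

Answer: Yes, X has productions with common prefix 'x , x'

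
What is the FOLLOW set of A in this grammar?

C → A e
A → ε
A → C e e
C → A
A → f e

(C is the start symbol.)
{ $, 'e' }

To compute FOLLOW(A), find every occurrence of A on a right-hand side N → α A β: add FIRST(β) \ {ε}, and if β is empty or nullable also add FOLLOW(N). Iterate to a fixed point.

In C → A e: A is followed by e, add FIRST(e) \ {ε} = { 'e' }
In C → A: A is at the end, add FOLLOW(C)

The FOLLOW sets referred to above (computed the same way, to a fixed point):
  FOLLOW(C) = { $, 'e' }

Taking the union: FOLLOW(A) = { $, 'e' }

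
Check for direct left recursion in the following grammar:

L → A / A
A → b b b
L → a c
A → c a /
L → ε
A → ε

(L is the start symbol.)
Direct left recursion occurs when N → N α for some non-terminal N (the right-hand side begins with the left-hand side itself).

L → A / A: starts with A
A → b b b: starts with b
L → a c: starts with a
A → c a /: starts with c
L → ε: starts with ε
A → ε: starts with ε

No direct left recursion found.

Answer: No direct left recursion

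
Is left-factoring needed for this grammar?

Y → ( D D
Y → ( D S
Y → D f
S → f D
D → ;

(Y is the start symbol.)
Yes, Y has productions with common prefix '( D'

Left-factoring is needed when two productions for the same non-terminal
share a common prefix on the right-hand side.

Productions for Y:
  Y → ( D D
  Y → ( D S
  Y → D f

Found common prefix '( D' in productions for Y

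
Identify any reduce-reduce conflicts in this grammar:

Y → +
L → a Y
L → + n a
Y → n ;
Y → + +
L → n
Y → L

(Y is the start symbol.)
No reduce-reduce conflicts

Augment with Y' → Y and build the canonical LR(0) collection (I0 = CLOSURE({[Y' → . Y]}), then GOTO on every symbol after a dot until no new states appear). It has 11 states:
  I0: { [L → . + n a], [L → . a Y], [L → . n], [Y → . + +], [Y → . +], [Y → . L], [Y → . n ;], [Y' → . Y] }  — shift
  I1: { [L → + . n a], [Y → + . +], [Y → + .] }  — shift, reduce
  I2: { [Y → L .] }  — reduce
  I3: { [Y' → Y .] }  — accept
  I4: { [L → . + n a], [L → . a Y], [L → . n], [L → a . Y], [Y → . + +], [Y → . +], [Y → . L], [Y → . n ;] }  — shift
  I5: { [L → n .], [Y → n . ;] }  — shift, reduce
  I6: { [Y → n ; .] }  — reduce
  I7: { [L → a Y .] }  — reduce
  I8: { [Y → + + .] }  — reduce
  I9: { [L → + n . a] }  — shift
  I10: { [L → + n a .] }  — reduce

No state contains more than one complete item.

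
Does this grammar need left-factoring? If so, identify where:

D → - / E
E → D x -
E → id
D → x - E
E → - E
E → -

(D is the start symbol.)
Left-factoring is needed when two productions for the same non-terminal
share a common prefix on the right-hand side.

Productions for D:
  D → - / E
  D → x - E
Productions for E:
  E → D x -
  E → id
  E → - E
  E → -

Found common prefix '-' in productions for E

Answer: Yes, E has productions with common prefix '-'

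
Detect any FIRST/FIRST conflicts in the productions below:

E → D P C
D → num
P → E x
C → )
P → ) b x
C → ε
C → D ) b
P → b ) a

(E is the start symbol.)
No FIRST/FIRST conflicts.

A FIRST/FIRST conflict occurs when two productions N → α and N → β for the same non-terminal have FIRST(α) ∩ FIRST(β) ≠ ∅ (with ε ∈ FIRST of a nullable right-hand side, so two nullable alternatives also conflict).

FIRST sets of the non-terminals at (or reachable through a nullable prefix from) the front of some alternative:
  FIRST(E) = { 'num' }
  FIRST(D) = { 'num' }

Productions for P:
  P → E x: FIRST = { 'num' }
  P → ) b x: FIRST = { ')' }
  P → b ) a: FIRST = { 'b' }
Productions for C:
  C → ): FIRST = { ')' }
  C → ε: FIRST = { ε }
  C → D ) b: FIRST = { 'num' }
E, D have only one production, so no FIRST/FIRST conflict is possible there.

All alternatives of each non-terminal have pairwise disjoint FIRST sets.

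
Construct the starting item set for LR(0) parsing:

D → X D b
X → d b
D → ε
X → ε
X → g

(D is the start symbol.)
{ [D → . X D b], [D → .], [D' → . D], [X → . d b], [X → . g], [X → .] }

First, augment the grammar with D' → D
I₀ = CLOSURE({ [D' → . D] }):
  [D' → . D] has the dot before D: add [D → . X D b], [D → .]
  [D → . X D b] has the dot before X: add [X → . d b], [X → .], [X → . g]
No further items can be added.

I₀ = { [D → . X D b], [D → .], [D' → . D], [X → . d b], [X → . g], [X → .] }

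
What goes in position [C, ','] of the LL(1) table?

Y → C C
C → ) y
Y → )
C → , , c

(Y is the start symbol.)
To find M[C, ','], we find productions for C where ',' is in the predict set (PREDICT(N → α) = (FIRST(α) \ {ε}) ∪ (FOLLOW(N) if α ⇒* ε)).

C → ) y: PREDICT = { ')' }
C → , , c: PREDICT = { ',' }
  ',' is in predict set, so this production goes in M[C, ',']

M[C, ','] = C → , , c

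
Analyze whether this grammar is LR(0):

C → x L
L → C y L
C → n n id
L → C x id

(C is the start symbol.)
A grammar is LR(0) if no state in the canonical LR(0) collection has:
  - both a shift item (dot before a terminal) and a complete item (shift-reduce conflict), or
  - two or more complete items (reduce-reduce conflict; the accept item [C' → C .] counts as a complete item here).

Augment with C' → C and build the canonical LR(0) collection (I0 = CLOSURE({[C' → . C]}), then GOTO on every symbol after a dot until no new states appear). It has 12 states:
  I0: { [C → . n n id], [C → . x L], [C' → . C] }  — shift
  I1: { [C' → C .] }  — accept
  I2: { [C → n . n id] }  — shift
  I3: { [C → . n n id], [C → . x L], [C → x . L], [L → . C x id], [L → . C y L] }  — shift
  I4: { [L → C . x id], [L → C . y L] }  — shift
  I5: { [C → x L .] }  — reduce
  I6: { [L → C x . id] }  — shift
  I7: { [C → . n n id], [C → . x L], [L → . C x id], [L → . C y L], [L → C y . L] }  — shift
  I8: { [L → C y L .] }  — reduce
  I9: { [L → C x id .] }  — reduce
  I10: { [C → n n . id] }  — shift
  I11: { [C → n n id .] }  — reduce

Every state is either a pure shift/goto state or contains exactly one complete item and nothing to shift — no conflicts. The grammar is LR(0).

Answer: Yes, the grammar is LR(0)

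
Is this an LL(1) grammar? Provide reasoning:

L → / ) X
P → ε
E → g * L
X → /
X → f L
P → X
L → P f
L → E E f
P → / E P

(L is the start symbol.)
No. Predict set conflict for L: { '/' }

A grammar is LL(1) if for each non-terminal N with multiple productions, the predict sets of those productions are pairwise disjoint, where PREDICT(N → α) = (FIRST(α) \ {ε}) ∪ (FOLLOW(N) if α ⇒* ε).

Relevant sets:
  FIRST(P) = { '/', 'f', ε }
  FIRST(E) = { 'g' }
  FIRST(X) = { '/', 'f' }
  FOLLOW(P) = { 'f' }

For L:
  PREDICT(L → '/' ')' X) = { '/' }
  PREDICT(L → P f) = { '/', 'f' }
  PREDICT(L → E E f) = { 'g' }
For P:
  PREDICT(P → ε) = { 'f' }
  PREDICT(P → X) = { '/', 'f' }
  PREDICT(P → '/' E P) = { '/' }
For X:
  PREDICT(X → '/') = { '/' }
  PREDICT(X → f L) = { 'f' }
E has a single production, so nothing to check there.

Conflict found: Predict set conflict for L: { '/' }
The grammar is NOT LL(1).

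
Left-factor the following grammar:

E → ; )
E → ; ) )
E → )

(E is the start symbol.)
E → ; ) E'
E' → ε
E' → )
E → )

Left-factoring transforms A → αβ₁ | αβ₂ into A → αA' and A' → β₁ | β₂
(α is the longest common prefix among the alternatives). Repeat until
no nonterminal has two alternatives with a common prefix.

Round 1: E has alternatives sharing prefix '; )'. Introduce E': E → ; ) E'
  Add: E' → ε
  Add: E' → )

No remaining common prefixes — done.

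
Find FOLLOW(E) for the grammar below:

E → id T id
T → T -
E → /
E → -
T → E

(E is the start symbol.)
To compute FOLLOW(E), find every occurrence of E on a right-hand side N → α E β: add FIRST(β) \ {ε}, and if β is empty or nullable also add FOLLOW(N). Iterate to a fixed point.

E is the start symbol, so $ ∈ FOLLOW(E).
In T → E: E is at the end, add FOLLOW(T)

The FOLLOW sets referred to above (computed the same way, to a fixed point):
  FOLLOW(T) = { '-', 'id' }

Taking the union: FOLLOW(E) = { $, '-', 'id' }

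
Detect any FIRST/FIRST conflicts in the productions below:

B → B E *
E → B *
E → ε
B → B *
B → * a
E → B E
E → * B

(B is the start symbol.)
Yes. B → B E '*' / B → B '*' on { '*' }; B → B E '*' / B → '*' a on { '*' }; B → B '*' / B → '*' a on { '*' }; E → B '*' / E → B E on { '*' }; E → B '*' / E → '*' B on { '*' }; E → B E / E → '*' B on { '*' }

A FIRST/FIRST conflict occurs when two productions N → α and N → β for the same non-terminal have FIRST(α) ∩ FIRST(β) ≠ ∅ (with ε ∈ FIRST of a nullable right-hand side, so two nullable alternatives also conflict).

FIRST sets of the non-terminals at (or reachable through a nullable prefix from) the front of some alternative:
  FIRST(B) = { '*' }

Productions for B:
  B → B E *: FIRST = { '*' }
  B → B *: FIRST = { '*' }
  B → * a: FIRST = { '*' }
Productions for E:
  E → B *: FIRST = { '*' }
  E → ε: FIRST = { ε }
  E → B E: FIRST = { '*' }
  E → * B: FIRST = { '*' }

Conflict for B: B → B E * and B → B *
  Overlap: { '*' }
Conflict for B: B → B E * and B → * a
  Overlap: { '*' }
Conflict for B: B → B * and B → * a
  Overlap: { '*' }
Conflict for E: E → B * and E → B E
  Overlap: { '*' }
Conflict for E: E → B * and E → * B
  Overlap: { '*' }
Conflict for E: E → B E and E → * B
  Overlap: { '*' }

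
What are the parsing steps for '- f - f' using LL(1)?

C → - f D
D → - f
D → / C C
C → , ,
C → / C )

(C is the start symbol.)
Stack is shown with the top on the left.

Stack    Input      Action
--------------------------
C $      - f - f $  output C → - f D
- f D $  - f - f $  match '-'
f D $    f - f $    match 'f'
D $      - f $      output D → - f
- f $    - f $      match '-'
f $      f $        match 'f'
$        $          accept

The string is accepted.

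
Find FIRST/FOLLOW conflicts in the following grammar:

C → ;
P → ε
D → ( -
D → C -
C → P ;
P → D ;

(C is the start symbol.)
Nullable non-terminals: P.
FIRST sets used below: FIRST(D) = { '(', ';' }

P: nullable alternative(s) P → ε; FOLLOW(P) = { ';' }
  P → ε: FIRST \ {ε} = { } — this is the only nullable alternative, skip
  P → D ;: FIRST \ {ε} = { '(', ';' } — overlaps FOLLOW(P) on { ';' }: CONFLICT

C, D have no nullable alternative, so no FIRST/FOLLOW check is needed there.

So the grammar has 1 FIRST/FOLLOW conflict (marked CONFLICT above).

Answer: Yes. P → D ';' with FOLLOW(P) on { ';' }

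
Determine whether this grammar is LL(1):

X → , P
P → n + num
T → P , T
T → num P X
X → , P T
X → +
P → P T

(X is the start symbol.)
No. Predict set conflict for X: { ',' }

Relevant sets:
  FIRST(P) = { 'n' }

For X:
  PREDICT(X → ',' P) = { ',' }
  PREDICT(X → ',' P T) = { ',' }
  PREDICT(X → '+') = { '+' }
For P:
  PREDICT(P → n '+' num) = { 'n' }
  PREDICT(P → P T) = { 'n' }
For T:
  PREDICT(T → P ',' T) = { 'n' }
  PREDICT(T → num P X) = { 'num' }

Conflict found: Predict set conflict for X: { ',' }
The grammar is NOT LL(1).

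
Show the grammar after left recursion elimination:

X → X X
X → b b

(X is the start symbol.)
X → b b X'
X' → X X'
X' → ε

X is directly left-recursive. The standard transformation for
  A → A α₁ | ... | A α_m | β₁ | ... | β_n
is
  A  → β₁ A' | ... | β_n A'
  A' → α₁ A' | ... | α_m A' | ε

X → b b becomes X → b b X'
X → X X becomes X' → X X'
Add X' → ε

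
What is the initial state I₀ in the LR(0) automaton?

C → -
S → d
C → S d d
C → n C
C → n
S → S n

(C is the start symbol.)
First, augment the grammar with C' → C
I₀ = CLOSURE({ [C' → . C] }):
  [C' → . C] has the dot before C: add [C → . -], [C → . S d d], [C → . n C], [C → . n]
  [C → . S d d] has the dot before S: add [S → . d], [S → . S n]
No further items can be added.

I₀ = { [C → . -], [C → . S d d], [C → . n C], [C → . n], [C' → . C], [S → . S n], [S → . d] }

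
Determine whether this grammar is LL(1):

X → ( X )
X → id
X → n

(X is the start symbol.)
For X:
  PREDICT(X → '(' X ')') = { '(' }
  PREDICT(X → id) = { 'id' }
  PREDICT(X → n) = { 'n' }

All predict sets are disjoint. The grammar IS LL(1).

Answer: Yes, the grammar is LL(1).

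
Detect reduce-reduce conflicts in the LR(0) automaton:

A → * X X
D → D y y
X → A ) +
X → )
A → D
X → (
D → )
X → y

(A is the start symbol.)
Yes — I8: [D → ) .] vs [X → ) .]

A reduce-reduce conflict occurs when an LR(0) state has two complete items [A → α .] and [B → β .] — both call for a reduction, and with no lookahead the parser cannot choose between them.

Augment with A' → A and build the canonical LR(0) collection (I0 = CLOSURE({[A' → . A]}), then GOTO on every symbol after a dot until no new states appear). It has 15 states:
  I0: { [A → . * X X], [A → . D], [A' → . A], [D → . )], [D → . D y y] }  — shift
  I1: { [D → ) .] }  — reduce
  I2: { [A → * . X X], [A → . * X X], [A → . D], [D → . )], [D → . D y y], [X → . (], [X → . )], [X → . A ) +], [X → . y] }  — shift
  I3: { [A' → A .] }  — accept
  I4: { [A → D .], [D → D . y y] }  — shift, reduce
  I5: { [D → D y . y] }  — shift
  I6: { [D → D y y .] }  — reduce
  I7: { [X → ( .] }  — reduce
  I8: { [D → ) .], [X → ) .] }  — 2 reduces
  I9: { [X → A . ) +] }  — shift
  I10: { [A → * X . X], [A → . * X X], [A → . D], [D → . )], [D → . D y y], [X → . (], [X → . )], [X → . A ) +], [X → . y] }  — shift
  I11: { [X → y .] }  — reduce
  I12: { [A → * X X .] }  — reduce
  I13: { [X → A ) . +] }  — shift
  I14: { [X → A ) + .] }  — reduce

I8 contains complete items [D → ) .], [X → ) .] — reduce-reduce conflict.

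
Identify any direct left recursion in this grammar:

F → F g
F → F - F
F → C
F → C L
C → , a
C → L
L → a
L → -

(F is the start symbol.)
F → F g: LEFT RECURSIVE (starts with F)
F → F - F: LEFT RECURSIVE (starts with F)
F → C: starts with C
F → C L: starts with C
C → , a: starts with ','
C → L: starts with L
L → a: starts with a
L → -: starts with '-'

The grammar has direct left recursion on: F.

Answer: Yes, F is left-recursive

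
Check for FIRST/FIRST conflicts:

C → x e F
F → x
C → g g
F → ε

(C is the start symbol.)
A FIRST/FIRST conflict occurs when two productions N → α and N → β for the same non-terminal have FIRST(α) ∩ FIRST(β) ≠ ∅ (with ε ∈ FIRST of a nullable right-hand side, so two nullable alternatives also conflict).

Productions for C:
  C → x e F: FIRST = { 'x' }
  C → g g: FIRST = { 'g' }
Productions for F:
  F → x: FIRST = { 'x' }
  F → ε: FIRST = { ε }

All alternatives of each non-terminal have pairwise disjoint FIRST sets.

Answer: No FIRST/FIRST conflicts.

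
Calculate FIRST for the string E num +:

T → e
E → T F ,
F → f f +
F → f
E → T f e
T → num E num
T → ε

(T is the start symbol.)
{ 'e', 'f', 'num' }

FIRST sets of the non-terminals involved (from the grammar, by fixed-point iteration):
  FIRST(E) = { 'e', 'f', 'num' }

To compute FIRST(E num +), process the symbols left to right:
Symbol E is a non-terminal. Add FIRST(E) \ {ε} = { 'e', 'f', 'num' }
E is not nullable (ε ∉ FIRST(E)), so stop here.
FIRST(E num +) = { 'e', 'f', 'num' }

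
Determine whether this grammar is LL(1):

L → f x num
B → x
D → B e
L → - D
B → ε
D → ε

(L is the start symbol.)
Relevant sets:
  FIRST(B) = { 'x', ε }
  FOLLOW(B) = { 'e' }
  FOLLOW(D) = { $ }

For L:
  PREDICT(L → f x num) = { 'f' }
  PREDICT(L → '-' D) = { '-' }
For B:
  PREDICT(B → x) = { 'x' }
  PREDICT(B → ε) = { 'e' }
For D:
  PREDICT(D → B e) = { 'e', 'x' }
  PREDICT(D → ε) = { $ }

All predict sets are disjoint. The grammar IS LL(1).

Answer: Yes, the grammar is LL(1).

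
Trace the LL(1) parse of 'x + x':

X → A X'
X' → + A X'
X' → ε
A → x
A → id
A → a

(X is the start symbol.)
LL(1) parsing maintains a stack (initially the start symbol over $) and the input. At each step: if the stack top is a terminal, match it against the current input token; if it is a non-terminal N, replace it with the RHS of M[N, lookahead] (the unique production whose predict set contains the lookahead).

Stack is shown with the top on the left.

Stack     Input    Action
-------------------------
X $       x + x $  output X → A X'
A X' $    x + x $  output A → x
x X' $    x + x $  match 'x'
X' $      + x $    output X' → + A X'
+ A X' $  + x $    match '+'
A X' $    x $      output A → x
x X' $    x $      match 'x'
X' $      $        output X' → ε
$         $        accept

The string is accepted.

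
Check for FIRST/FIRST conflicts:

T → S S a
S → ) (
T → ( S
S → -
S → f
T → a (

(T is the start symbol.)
A FIRST/FIRST conflict occurs when two productions N → α and N → β for the same non-terminal have FIRST(α) ∩ FIRST(β) ≠ ∅ (with ε ∈ FIRST of a nullable right-hand side, so two nullable alternatives also conflict).

FIRST sets of the non-terminals at (or reachable through a nullable prefix from) the front of some alternative:
  FIRST(S) = { ')', '-', 'f' }

Productions for T:
  T → S S a: FIRST = { ')', '-', 'f' }
  T → ( S: FIRST = { '(' }
  T → a (: FIRST = { 'a' }
Productions for S:
  S → ) (: FIRST = { ')' }
  S → -: FIRST = { '-' }
  S → f: FIRST = { 'f' }

All alternatives of each non-terminal have pairwise disjoint FIRST sets.

Answer: No FIRST/FIRST conflicts.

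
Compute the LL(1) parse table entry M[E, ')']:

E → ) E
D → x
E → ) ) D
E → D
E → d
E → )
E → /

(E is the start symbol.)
E → ) E, E → ) ) D, E → )

To find M[E, ')'], we find productions for E where ')' is in the predict set (PREDICT(N → α) = (FIRST(α) \ {ε}) ∪ (FOLLOW(N) if α ⇒* ε)).

Relevant sets:
  FIRST(D) = { 'x' }

E → ) E: PREDICT = { ')' }
  ')' is in predict set, so this production goes in M[E, ')']
E → ) ) D: PREDICT = { ')' }
  ')' is in predict set, so this production goes in M[E, ')']
E → D: PREDICT = { 'x' }
E → d: PREDICT = { 'd' }
E → ): PREDICT = { ')' }
  ')' is in predict set, so this production goes in M[E, ')']
E → /: PREDICT = { '/' }

M[E, ')'] = E → ) E, E → ) ) D, E → )  (a multiply-defined cell — the grammar is not LL(1))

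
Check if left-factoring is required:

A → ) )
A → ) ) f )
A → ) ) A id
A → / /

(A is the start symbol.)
Left-factoring is needed when two productions for the same non-terminal
share a common prefix on the right-hand side.

Productions for A:
  A → ) )
  A → ) ) f )
  A → ) ) A id
  A → / /

Found common prefix ') )' in productions for A

Answer: Yes, A has productions with common prefix ') )'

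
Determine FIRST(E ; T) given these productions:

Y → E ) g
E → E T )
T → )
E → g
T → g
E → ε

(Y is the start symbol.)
{ ')', ';', 'g' }

FIRST sets of the non-terminals involved (from the grammar, by fixed-point iteration):
  FIRST(E) = { ')', 'g', ε }

To compute FIRST(E ; T), process the symbols left to right:
Symbol E is a non-terminal. Add FIRST(E) \ {ε} = { ')', 'g' }
E is nullable (ε ∈ FIRST(E)), continue to the next symbol.
Symbol ; is a terminal. Add ';' and stop.
FIRST(E ; T) = { ')', ';', 'g' }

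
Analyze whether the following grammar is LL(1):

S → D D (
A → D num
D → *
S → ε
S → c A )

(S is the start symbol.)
Yes, the grammar is LL(1).

A grammar is LL(1) if for each non-terminal N with multiple productions, the predict sets of those productions are pairwise disjoint, where PREDICT(N → α) = (FIRST(α) \ {ε}) ∪ (FOLLOW(N) if α ⇒* ε).

Relevant sets:
  FIRST(D) = { '*' }
  FOLLOW(S) = { $ }

For S:
  PREDICT(S → D D '(') = { '*' }
  PREDICT(S → ε) = { $ }
  PREDICT(S → c A ')') = { 'c' }
A, D have a single production, so nothing to check there.

All predict sets are disjoint. The grammar IS LL(1).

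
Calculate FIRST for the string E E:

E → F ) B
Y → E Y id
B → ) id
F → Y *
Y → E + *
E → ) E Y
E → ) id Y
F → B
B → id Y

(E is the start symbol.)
{ ')', 'id' }

FIRST sets of the non-terminals involved (from the grammar, by fixed-point iteration):
  FIRST(E) = { ')', 'id' }

To compute FIRST(E E), process the symbols left to right:
Symbol E is a non-terminal. Add FIRST(E) \ {ε} = { ')', 'id' }
E is not nullable (ε ∉ FIRST(E)), so stop here.
FIRST(E E) = { ')', 'id' }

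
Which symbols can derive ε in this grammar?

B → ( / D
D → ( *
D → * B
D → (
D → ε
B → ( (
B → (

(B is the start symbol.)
{ 'D' }

A non-terminal is nullable if it can derive ε (the empty string): either it has an ε-production, or it has a production whose right-hand side consists entirely of nullable non-terminals.

ε-productions: D → ε
So D is immediately nullable.
No further non-terminal can be added: every production for the remaining non-terminals contains a terminal or a non-nullable non-terminal.
Nullable = { 'D' }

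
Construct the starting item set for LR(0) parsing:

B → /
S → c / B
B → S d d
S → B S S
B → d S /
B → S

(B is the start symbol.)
{ [B → . /], [B → . S d d], [B → . S], [B → . d S /], [B' → . B], [S → . B S S], [S → . c / B] }

First, augment the grammar with B' → B
I₀ = CLOSURE({ [B' → . B] }):
  [B' → . B] has the dot before B: add [B → . /], [B → . S d d], [B → . d S /], [B → . S]
  [B → . S d d] has the dot before S: add [S → . c / B], [S → . B S S]
No further items can be added.

I₀ = { [B → . /], [B → . S d d], [B → . S], [B → . d S /], [B' → . B], [S → . B S S], [S → . c / B] }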